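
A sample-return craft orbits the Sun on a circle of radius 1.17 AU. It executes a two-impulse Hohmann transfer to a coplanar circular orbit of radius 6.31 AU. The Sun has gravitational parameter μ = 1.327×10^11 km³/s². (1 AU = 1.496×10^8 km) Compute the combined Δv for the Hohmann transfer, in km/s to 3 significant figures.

Δv = 13.5 km/s

In km: r₁ = 1.17 × 1.496×10^8 = 1.75032×10^8 km; r₂ = 6.31 × 1.496×10^8 = 9.43976×10^8 km.
The Hohmann ellipse has a_t = (r₁ + r₂)/2 = 5.59504×10^8 km.
At r₁ the circular-orbit speed is v₁ = √(μ/r₁) = 27.5345 km/s.
Transfer-orbit speed at r₁ (v² = μ(2/r − 1/a)): v_p = √[μ(2/r₁ − 1/a_t)] = 35.7648 km/s.
First burn Δv₁ = |v_p − v₁| = 8.2303 km/s.
At r₂, v₂ = √(μ/r₂) = 11.8565 km/s.
Transfer-orbit speed at r₂: v_a = √[μ(2/r₂ − 1/a_t)] = 6.63151 km/s.
Second burn Δv₂ = |v₂ − v_a| = 5.2250 km/s.
Total Δv = Δv₁ + Δv₂ = 13.46 km/s.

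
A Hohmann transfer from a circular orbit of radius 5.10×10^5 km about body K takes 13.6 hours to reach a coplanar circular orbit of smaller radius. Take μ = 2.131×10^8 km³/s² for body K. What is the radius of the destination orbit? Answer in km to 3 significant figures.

Transfer time t = 13.6 hours = 48960 s, and t = π√(a_t³/μ).
So a_t = (μ t²/π²)^(1/3) = (2.131×10^8 × (48960)² / π²)^(1/3) = 3.7267×10^5 km.
Since a_t = (r₁ + r₂)/2, r₂ = 2a_t − r₁ = 2×3.7267×10^5 − 5.100×10^5 = 2.3534×10^5 km.

r₂ = 2.35×10^5 km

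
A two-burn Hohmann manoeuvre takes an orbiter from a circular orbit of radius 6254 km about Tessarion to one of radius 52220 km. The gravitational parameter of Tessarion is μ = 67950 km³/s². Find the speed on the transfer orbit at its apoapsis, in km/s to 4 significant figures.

v = 0.5276 km/s

Semi-major axis of the transfer orbit: a_t = (6254 + 52220)/2 = 29237 km.
At apoapsis, r = 52220 km.
Vis-viva: v = √[μ(2/r − 1/a_t)] = √[67950 × (2/52220 − 1/29237)] = 0.5276 km/s.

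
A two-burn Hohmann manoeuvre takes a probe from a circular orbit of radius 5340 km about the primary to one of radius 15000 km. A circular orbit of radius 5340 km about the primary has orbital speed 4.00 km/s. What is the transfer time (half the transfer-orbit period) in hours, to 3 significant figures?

t = 3.06 hours

From the circular-orbit relation v² = μ/r at r = 5340 km: μ = v²r = (4.00)² × 5340 = 85440.0 km³/s².
Semi-major axis of the transfer orbit: a_t = (5340 + 15000)/2 = 10170 km.
Transfer time t = π√(a_t³/μ) = π√((10170)³ / 85440.0) = 11020 s.
Converting: 11020 s ÷ 3600 s/hour = 3.06 hours.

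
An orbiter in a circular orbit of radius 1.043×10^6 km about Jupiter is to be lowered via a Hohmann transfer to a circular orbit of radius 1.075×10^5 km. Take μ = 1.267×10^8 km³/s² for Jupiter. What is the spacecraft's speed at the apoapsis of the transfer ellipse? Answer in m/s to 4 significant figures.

v = 4765 m/s

Semi-major axis of the transfer orbit: a_t = (1.043×10^6 + 1.075×10^5)/2 = 5.7525×10^5 km.
The apoapsis of the transfer ellipse is at r = 1.043×10^6 km.
Applying v² = μ(2/r − 1/a_t): v = 4.765 km/s.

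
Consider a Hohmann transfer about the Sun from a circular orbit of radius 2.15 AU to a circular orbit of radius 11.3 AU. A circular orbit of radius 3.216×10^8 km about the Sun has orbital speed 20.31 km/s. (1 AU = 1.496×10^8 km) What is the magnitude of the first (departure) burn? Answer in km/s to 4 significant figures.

Δv₁ = 6.017 km/s

From the circular-orbit relation v² = μ/r at r = 3.216×10^8 km: μ = v²r = (20.31)² × 3.216×10^8 = 1.32659×10^11 km³/s².
In km: r₁ = 2.15 × 1.496×10^8 = 3.2164×10^8 km; r₂ = 11.3 × 1.496×10^8 = 1.69048×10^9 km.
Transfer-ellipse semi-major axis a_t = (r₁ + r₂)/2 = (3.2164×10^8 + 1.69048×10^9)/2 = 1.00606×10^9 km.
On the circular orbit at r = 3.2164×10^8 km, v_c = √(μ/r) = 20.3087 km/s.
Vis-viva on the transfer ellipse at r = 3.2164×10^8 km gives v_t = √[μ(2/r − 1/a_t)] = 26.3255 km/s.
Δv₁ = |v_t − v_c| = |26.3255 − 20.3087| = 6.017 km/s.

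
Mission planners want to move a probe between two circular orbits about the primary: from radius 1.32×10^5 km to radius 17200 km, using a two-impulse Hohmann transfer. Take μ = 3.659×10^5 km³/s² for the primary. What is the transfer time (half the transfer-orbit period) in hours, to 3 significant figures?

Semi-major axis of the transfer orbit: a_t = (1.320×10^5 + 17200)/2 = 74600 km.
Half the transfer-orbit period gives t = π√(a_t³/μ) = 1.058×10^5 s.
Converting: 1.058×10^5 s ÷ 3600 s/hour = 29.4 hours.

t = 29.4 hours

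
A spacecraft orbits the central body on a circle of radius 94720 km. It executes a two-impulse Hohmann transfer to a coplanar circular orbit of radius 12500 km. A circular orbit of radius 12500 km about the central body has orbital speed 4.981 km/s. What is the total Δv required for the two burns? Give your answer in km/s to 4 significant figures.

Δv = 2.576 km/s

From the circular-orbit relation v² = μ/r at r = 12500 km: μ = v²r = (4.981)² × 12500 = 3.10130×10^5 km³/s².
Semi-major axis of the transfer orbit: a_t = (94720 + 12500)/2 = 53610 km.
At r₁ the circular-orbit speed is v₁ = √(μ/r₁) = 1.80947 km/s.
On the transfer ellipse at r₁, vis-viva equation gives v_a = √[μ(2/r₁ − 1/a_t)] = 0.873741 km/s.
First burn Δv₁ = |v_a − v₁| = 0.9357 km/s.
At r₂, v₂ = √(μ/r₂) = 4.981 km/s.
Transfer-orbit speed at r₂: v_p = √[μ(2/r₂ − 1/a_t)] = 6.621 km/s.
Second burn Δv₂ = |v₂ − v_p| = 1.640 km/s.
Total Δv = Δv₁ + Δv₂ = 2.576 km/s.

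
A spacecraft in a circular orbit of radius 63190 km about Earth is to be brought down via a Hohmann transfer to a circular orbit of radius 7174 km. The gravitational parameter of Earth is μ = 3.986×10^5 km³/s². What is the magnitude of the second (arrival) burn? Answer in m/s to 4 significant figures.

Δv₂ = 2536 m/s

The Hohmann ellipse has a_t = (r₁ + r₂)/2 = 35182 km.
On the circular orbit at r = 7174 km, v_c = √(μ/r) = 7.454 km/s.
Transfer-orbit speed at the same r (vis-viva, a = a_t): v_t = √[μ(2/r − 1/a_t)] = 9.990 km/s.
Δv₂ = |v_t − v_c| = |9.990 − 7.454| = 2.536 km/s.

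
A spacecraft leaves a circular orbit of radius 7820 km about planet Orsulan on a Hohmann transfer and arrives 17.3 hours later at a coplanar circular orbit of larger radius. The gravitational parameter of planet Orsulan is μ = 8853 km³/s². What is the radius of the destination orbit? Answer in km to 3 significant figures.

r₂ = 22500 km

Transfer time t = 17.3 hours = 62280 s, and t = π√(a_t³/μ).
So a_t = (μ t²/π²)^(1/3) = (8853 × (62280)² / π²)^(1/3) = 15153 km.
Since a_t = (r₁ + r₂)/2, r₂ = 2a_t − r₁ = 2×15153 − 7820 = 22486 km.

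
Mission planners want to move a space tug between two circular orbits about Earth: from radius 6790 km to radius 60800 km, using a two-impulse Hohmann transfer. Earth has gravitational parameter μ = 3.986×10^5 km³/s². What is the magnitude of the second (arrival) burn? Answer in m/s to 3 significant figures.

Transfer-ellipse semi-major axis a_t = (r₁ + r₂)/2 = (6790 + 60800)/2 = 33795 km.
Circular speed at r = 60800 km: v_c = √(μ/r) = 2.5605 km/s.
Vis-viva on the transfer ellipse at r = 60800 km gives v_t = √[μ(2/r − 1/a_t)] = 1.1477 km/s.
Δv₂ = |v_t − v_c| = |1.1477 − 2.5605| = 1.413 km/s.

Δv₂ = 1410 m/s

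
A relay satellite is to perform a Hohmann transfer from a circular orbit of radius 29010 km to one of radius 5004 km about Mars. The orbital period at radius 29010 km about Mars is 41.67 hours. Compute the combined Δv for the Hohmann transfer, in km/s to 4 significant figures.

From Kepler's third law T² = 4π²r³/μ at r = 29010 km, T = 41.67 hours = 41.67 × 3600 s = 1.50012×10^5 s: μ = 4π²r³/T² = 42830.3 km³/s².
Transfer-ellipse semi-major axis a_t = (r₁ + r₂)/2 = (29010 + 5004)/2 = 17007 km.
At r₁ the circular-orbit speed is v₁ = √(μ/r₁) = 1.2151 km/s.
On the transfer ellipse at r₁, vis-viva equation gives v_a = √[μ(2/r₁ − 1/a_t)] = 0.65909 km/s.
First burn Δv₁ = |v_a − v₁| = 0.5560 km/s.
Circular speed at r₂: v₂ = √(μ/r₂) = 2.9256 km/s.
Transfer-orbit speed at r₂: v_p = √[μ(2/r₂ − 1/a_t)] = 3.8210 km/s.
Second burn Δv₂ = |v₂ − v_p| = 0.8954 km/s.
Total Δv = Δv₁ + Δv₂ = 1.451 km/s.

Δv = 1.451 km/s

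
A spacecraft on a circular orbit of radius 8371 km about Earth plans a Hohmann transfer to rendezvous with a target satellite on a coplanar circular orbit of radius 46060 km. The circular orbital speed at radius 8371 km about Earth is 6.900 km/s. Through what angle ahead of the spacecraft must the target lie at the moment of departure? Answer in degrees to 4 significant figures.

From the circular-orbit relation v² = μ/r at r = 8371 km: μ = v²r = (6.900)² × 8371 = 3.98543×10^5 km³/s².
Transfer-ellipse semi-major axis a_t = (r₁ + r₂)/2 = (8371 + 46060)/2 = 27215.5 km.
Transfer time t = π√(a_t³/μ) = 22342.7 s.
The target's mean motion on its circular orbit is ω₂ = √(μ/r₂³) = 6.38634×10^-5 rad/s.
Angle swept by the target during transfer: ω₂·t = 1.42688 rad = 81.75°.
Arrival is 180° from departure on the ellipse, so φ = 180° − 81.75° = 98.25°.

φ = 98.25°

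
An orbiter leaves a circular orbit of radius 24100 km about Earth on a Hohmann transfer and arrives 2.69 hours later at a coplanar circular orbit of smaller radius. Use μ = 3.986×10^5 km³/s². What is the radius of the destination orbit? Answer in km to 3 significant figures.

r₂ = 7080 km

Transfer time t = 2.69 hours = 9684 s, and t = π√(a_t³/μ).
So a_t = (μ t²/π²)^(1/3) = (3.986×10^5 × (9684)² / π²)^(1/3) = 15588 km.
Since a_t = (r₁ + r₂)/2, r₂ = 2a_t − r₁ = 2×15588 − 24100 = 7076 km.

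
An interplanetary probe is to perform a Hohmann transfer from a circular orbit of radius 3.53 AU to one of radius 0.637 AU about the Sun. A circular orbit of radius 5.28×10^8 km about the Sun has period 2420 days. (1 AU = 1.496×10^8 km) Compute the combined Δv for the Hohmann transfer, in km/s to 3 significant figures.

Δv = 18.4 km/s

From Kepler's third law T² = 4π²r³/μ at r = 5.28×10^8 km, T = 2420 days = 2420 × 86400 s = 2.09088×10^8 s: μ = 4π²r³/T² = 1.32924×10^11 km³/s².
In km: r₁ = 3.53 × 1.496×10^8 = 5.28088×10^8 km; r₂ = 0.637 × 1.496×10^8 = 9.52952×10^7 km.
Semi-major axis of the transfer orbit: a_t = (5.28088×10^8 + 9.52952×10^7)/2 = 3.116916×10^8 km.
At r₁ the circular-orbit speed is v₁ = √(μ/r₁) = 15.8653 km/s.
On the transfer ellipse at r₁, v² = μ(2/r − 1/a) gives v_a = √[μ(2/r₁ − 1/a_t)] = 8.77246 km/s.
First burn Δv₁ = |v_a − v₁| = 7.093 km/s.
At r₂, v₂ = √(μ/r₂) = 37.3479 km/s.
Transfer-orbit speed at r₂: v_p = √[μ(2/r₂ − 1/a_t)] = 48.6135 km/s.
Second burn Δv₂ = |v₂ − v_p| = 11.27 km/s.
Δv = Δv₁ + Δv₂ = 7.093 + 11.27 = 18.36 km/s.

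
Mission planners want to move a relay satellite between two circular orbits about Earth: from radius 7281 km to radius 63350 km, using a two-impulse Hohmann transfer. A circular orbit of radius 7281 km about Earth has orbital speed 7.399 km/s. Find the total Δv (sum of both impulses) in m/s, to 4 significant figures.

Δv = 3880 m/s

From the circular-orbit relation v² = μ/r at r = 7281 km: μ = v²r = (7.399)² × 7281 = 3.98600×10^5 km³/s².
Transfer-ellipse semi-major axis a_t = (r₁ + r₂)/2 = (7281 + 63350)/2 = 35315.5 km.
At r₁ the circular-orbit speed is v₁ = √(μ/r₁) = 7.399 km/s.
Transfer-orbit speed at r₁ (v² = μ(2/r − 1/a)): v_p = √[μ(2/r₁ − 1/a_t)] = 9.910 km/s.
First burn Δv₁ = |v_p − v₁| = 2.511 km/s.
At r₂, v₂ = √(μ/r₂) = 2.508 km/s.
Transfer-orbit speed at r₂: v_a = √[μ(2/r₂ − 1/a_t)] = 1.139 km/s.
Second burn Δv₂ = |v₂ − v_a| = 1.369 km/s.
Total Δv = Δv₁ + Δv₂ = 3.880 km/s.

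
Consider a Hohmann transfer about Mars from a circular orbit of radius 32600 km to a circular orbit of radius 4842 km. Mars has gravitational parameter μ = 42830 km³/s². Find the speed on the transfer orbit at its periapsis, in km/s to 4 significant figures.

v = 3.925 km/s

The Hohmann ellipse has a_t = (r₁ + r₂)/2 = 18721 km.
The periapsis of the transfer ellipse is at r = 4842 km.
Applying v² = μ(2/r − 1/a_t): v = 3.925 km/s.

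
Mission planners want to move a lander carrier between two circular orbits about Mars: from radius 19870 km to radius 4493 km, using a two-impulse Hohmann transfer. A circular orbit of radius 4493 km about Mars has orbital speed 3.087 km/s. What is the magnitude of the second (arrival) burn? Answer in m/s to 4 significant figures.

Δv₂ = 855.6 m/s

From the circular-orbit relation v² = μ/r at r = 4493 km: μ = v²r = (3.087)² × 4493 = 42816.4 km³/s².
Semi-major axis of the transfer orbit: a_t = (19870 + 4493)/2 = 12181.5 km.
On the circular orbit at r = 4493 km, v_c = √(μ/r) = 3.0870 km/s.
Vis-viva on the transfer ellipse at r = 4493 km gives v_t = √[μ(2/r − 1/a_t)] = 3.9426 km/s.
Δv₂ = |v_t − v_c| = |3.9426 − 3.0870| = 0.8556 km/s.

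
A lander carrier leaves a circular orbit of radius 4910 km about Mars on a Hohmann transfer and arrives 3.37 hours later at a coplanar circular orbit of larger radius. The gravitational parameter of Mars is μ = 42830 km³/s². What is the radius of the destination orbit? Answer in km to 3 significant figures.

r₂ = 12300 km

Transfer time t = 3.37 hours = 12132 s, and t = π√(a_t³/μ).
So a_t = (μ t²/π²)^(1/3) = (42830 × (12132)² / π²)^(1/3) = 8612.0 km.
Since a_t = (r₁ + r₂)/2, r₂ = 2a_t − r₁ = 2×8612.0 − 4910 = 12314 km.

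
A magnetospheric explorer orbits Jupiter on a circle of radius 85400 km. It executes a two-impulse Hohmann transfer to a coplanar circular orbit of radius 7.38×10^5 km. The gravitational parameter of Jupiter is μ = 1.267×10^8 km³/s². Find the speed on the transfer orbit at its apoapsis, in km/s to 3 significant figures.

v = 5.97 km/s

The Hohmann ellipse has a_t = (r₁ + r₂)/2 = 4.117×10^5 km.
The apoapsis of the transfer ellipse is at r = 7.380×10^5 km.
Applying v² = μ(2/r − 1/a_t): v = 5.968 km/s.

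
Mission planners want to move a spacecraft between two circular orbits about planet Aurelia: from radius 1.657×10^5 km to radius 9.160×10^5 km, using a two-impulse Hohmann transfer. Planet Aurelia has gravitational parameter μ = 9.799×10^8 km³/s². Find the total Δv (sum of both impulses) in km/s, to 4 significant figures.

Semi-major axis of the transfer orbit: a_t = (1.657×10^5 + 9.160×10^5)/2 = 5.4085×10^5 km.
Circular speed at r₁: v₁ = √(μ/r₁) = √(9.799×10^8/1.657×10^5) = 76.901 km/s.
Transfer-orbit speed at r₁ (v² = μ(2/r − 1/a)): v_p = √[μ(2/r₁ − 1/a_t)] = 100.08 km/s.
First burn Δv₁ = |v_p − v₁| = 23.18 km/s.
Circular speed at r₂: v₂ = √(μ/r₂) = 32.707 km/s.
Transfer-orbit speed at r₂: v_a = √[μ(2/r₂ − 1/a_t)] = 18.104 km/s.
Second burn Δv₂ = |v₂ − v_a| = 14.60 km/s.
Δv = Δv₁ + Δv₂ = 23.18 + 14.60 = 37.78 km/s.

Δv = 37.78 km/s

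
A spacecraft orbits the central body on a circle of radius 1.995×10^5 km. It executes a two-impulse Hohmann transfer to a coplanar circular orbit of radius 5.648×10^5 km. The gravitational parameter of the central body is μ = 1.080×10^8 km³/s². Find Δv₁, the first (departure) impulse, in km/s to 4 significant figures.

The Hohmann ellipse has a_t = (r₁ + r₂)/2 = 3.8215×10^5 km.
Circular speed at r = 1.995×10^5 km: v_c = √(μ/r) = 23.267 km/s.
Vis-viva on the transfer ellipse at r = 1.995×10^5 km gives v_t = √[μ(2/r − 1/a_t)] = 28.286 km/s.
Δv₁ = |v_t − v_c| = |28.286 − 23.267| = 5.019 km/s.

Δv₁ = 5.019 km/s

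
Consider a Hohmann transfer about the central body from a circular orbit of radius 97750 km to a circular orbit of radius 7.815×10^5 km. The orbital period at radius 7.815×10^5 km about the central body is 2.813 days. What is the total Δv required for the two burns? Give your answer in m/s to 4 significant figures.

Δv = 29720 m/s

From Kepler's third law T² = 4π²r³/μ at r = 7.815×10^5 km, T = 2.813 days = 2.813 × 86400 s = 2.430432×10^5 s: μ = 4π²r³/T² = 3.18992×10^8 km³/s².
The Hohmann ellipse has a_t = (r₁ + r₂)/2 = 4.39625×10^5 km.
At r₁ the circular-orbit speed is v₁ = √(μ/r₁) = 57.126 km/s.
Transfer-orbit speed at r₁ (v² = μ(2/r − 1/a)): v_p = √[μ(2/r₁ − 1/a_t)] = 76.165 km/s.
First burn Δv₁ = |v_p − v₁| = 19.04 km/s.
At r₂, v₂ = √(μ/r₂) = 20.203 km/s.
Transfer-orbit speed at r₂: v_a = √[μ(2/r₂ − 1/a_t)] = 9.5267 km/s.
Second burn Δv₂ = |v₂ − v_a| = 10.68 km/s.
Δv = Δv₁ + Δv₂ = 19.04 + 10.68 = 29.72 km/s.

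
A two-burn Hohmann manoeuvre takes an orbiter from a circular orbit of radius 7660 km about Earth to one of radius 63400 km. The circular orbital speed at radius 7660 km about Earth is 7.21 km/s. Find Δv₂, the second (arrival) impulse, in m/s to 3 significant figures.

From the circular-orbit relation v² = μ/r at r = 7660 km: μ = v²r = (7.21)² × 7660 = 3.98198×10^5 km³/s².
Transfer-ellipse semi-major axis a_t = (r₁ + r₂)/2 = (7660 + 63400)/2 = 35530 km.
On the circular orbit at r = 63400 km, v_c = √(μ/r) = 2.506 km/s.
Vis-viva on the transfer ellipse at r = 63400 km gives v_t = √[μ(2/r − 1/a_t)] = 1.164 km/s.
Δv₂ = |v_t − v_c| = |1.164 − 2.506| = 1.342 km/s.

Δv₂ = 1340 m/s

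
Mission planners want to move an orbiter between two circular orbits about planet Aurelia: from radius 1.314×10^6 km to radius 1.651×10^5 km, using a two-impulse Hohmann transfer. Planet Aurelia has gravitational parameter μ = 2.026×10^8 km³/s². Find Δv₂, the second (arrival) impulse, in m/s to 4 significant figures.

Δv₂ = 11660 m/s

Transfer-ellipse semi-major axis a_t = (r₁ + r₂)/2 = (1.314×10^6 + 1.651×10^5)/2 = 7.3955×10^5 km.
On the circular orbit at r = 1.651×10^5 km, v_c = √(μ/r) = 35.03 km/s.
Vis-viva on the transfer ellipse at r = 1.651×10^5 km gives v_t = √[μ(2/r − 1/a_t)] = 46.69 km/s.
Δv₂ = |v_t − v_c| = |46.69 − 35.03| = 11.66 km/s.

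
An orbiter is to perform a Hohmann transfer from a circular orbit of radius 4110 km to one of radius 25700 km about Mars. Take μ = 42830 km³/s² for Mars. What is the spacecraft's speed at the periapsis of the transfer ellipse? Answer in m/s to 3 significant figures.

The Hohmann ellipse has a_t = (r₁ + r₂)/2 = 14905 km.
The periapsis of the transfer ellipse is at r = 4110 km.
Applying v² = μ(2/r − 1/a_t): v = 4.239 km/s.

v = 4240 m/s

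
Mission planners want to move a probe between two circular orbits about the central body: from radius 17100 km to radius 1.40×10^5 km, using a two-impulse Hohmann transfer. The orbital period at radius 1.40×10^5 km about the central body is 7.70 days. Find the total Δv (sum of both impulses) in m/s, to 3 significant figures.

From Kepler's third law T² = 4π²r³/μ at r = 1.40×10^5 km, T = 7.70 days = 7.70 × 86400 s = 6.6528×10^5 s: μ = 4π²r³/T² = 2.44757×10^5 km³/s².
Transfer-ellipse semi-major axis a_t = (r₁ + r₂)/2 = (17100 + 1.400×10^5)/2 = 78550 km.
Circular speed at r₁: v₁ = √(μ/r₁) = √(2.44757×10^5/17100) = 3.783 km/s.
On the transfer ellipse at r₁, vis-viva equation gives v_p = √[μ(2/r₁ − 1/a_t)] = 5.051 km/s.
First burn Δv₁ = |v_p − v₁| = 1.268 km/s.
At r₂, v₂ = √(μ/r₂) = 1.3222 km/s.
Transfer-orbit speed at r₂: v_a = √[μ(2/r₂ − 1/a_t)] = 0.61692 km/s.
Second burn Δv₂ = |v₂ − v_a| = 0.7053 km/s.
Δv = Δv₁ + Δv₂ = 1.268 + 0.7053 = 1.973 km/s.

Δv = 1970 m/s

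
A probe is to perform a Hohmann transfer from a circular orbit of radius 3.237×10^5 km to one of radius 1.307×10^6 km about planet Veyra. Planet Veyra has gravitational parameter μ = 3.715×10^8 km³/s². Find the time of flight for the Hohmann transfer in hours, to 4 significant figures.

t = 33.33 hours

Transfer-ellipse semi-major axis a_t = (r₁ + r₂)/2 = (3.237×10^5 + 1.307×10^6)/2 = 8.1535×10^5 km.
Transfer time t = π√(a_t³/μ) = π√((8.1535×10^5)³ / 3.715×10^8) = 1.200×10^5 s.
Converting: 1.200×10^5 s ÷ 3600 s/hour = 33.33 hours.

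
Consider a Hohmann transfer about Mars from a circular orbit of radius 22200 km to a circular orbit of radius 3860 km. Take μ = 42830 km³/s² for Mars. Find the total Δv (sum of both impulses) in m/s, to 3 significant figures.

Transfer-ellipse semi-major axis a_t = (r₁ + r₂)/2 = (22200 + 3860)/2 = 13030 km.
Circular speed at r₁: v₁ = √(μ/r₁) = √(42830/22200) = 1.389 km/s.
On the transfer ellipse at r₁, v² = μ(2/r − 1/a) gives v_a = √[μ(2/r₁ − 1/a_t)] = 0.7560 km/s.
First burn Δv₁ = |v_a − v₁| = 0.6330 km/s.
Circular speed at r₂: v₂ = √(μ/r₂) = 3.331 km/s.
Transfer-orbit speed at r₂: v_p = √[μ(2/r₂ − 1/a_t)] = 4.348 km/s.
Second burn Δv₂ = |v₂ − v_p| = 1.017 km/s.
Total Δv = Δv₁ + Δv₂ = 1.650 km/s.

Δv = 1650 m/s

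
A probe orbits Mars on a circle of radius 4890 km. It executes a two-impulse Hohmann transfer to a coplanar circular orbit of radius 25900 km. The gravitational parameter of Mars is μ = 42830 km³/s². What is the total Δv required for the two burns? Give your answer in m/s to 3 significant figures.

Δv = 1440 m/s

Transfer-ellipse semi-major axis a_t = (r₁ + r₂)/2 = (4890 + 25900)/2 = 15395 km.
At r₁ the circular-orbit speed is v₁ = √(μ/r₁) = 2.9595 km/s.
Transfer-orbit speed at r₁ (vis-viva equation): v_p = √[μ(2/r₁ − 1/a_t)] = 3.8387 km/s.
First burn Δv₁ = |v_p − v₁| = 0.8792 km/s.
Circular speed at r₂: v₂ = √(μ/r₂) = 1.286 km/s.
Transfer-orbit speed at r₂: v_a = √[μ(2/r₂ − 1/a_t)] = 0.7248 km/s.
Second burn Δv₂ = |v₂ − v_a| = 0.5612 km/s.
Total Δv = Δv₁ + Δv₂ = 1.440 km/s.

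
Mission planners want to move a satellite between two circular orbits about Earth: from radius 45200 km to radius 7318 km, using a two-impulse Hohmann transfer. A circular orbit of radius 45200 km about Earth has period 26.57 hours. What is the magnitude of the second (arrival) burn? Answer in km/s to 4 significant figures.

Δv₂ = 2.302 km/s

From Kepler's third law T² = 4π²r³/μ at r = 45200 km, T = 26.57 hours = 26.57 × 3600 s = 95652 s: μ = 4π²r³/T² = 3.98462×10^5 km³/s².
The Hohmann ellipse has a_t = (r₁ + r₂)/2 = 26259 km.
Circular speed at r = 7318 km: v_c = √(μ/r) = 7.379 km/s.
Vis-viva on the transfer ellipse at r = 7318 km gives v_t = √[μ(2/r − 1/a_t)] = 9.681 km/s.
Δv₂ = |v_t − v_c| = |9.681 − 7.379| = 2.302 km/s.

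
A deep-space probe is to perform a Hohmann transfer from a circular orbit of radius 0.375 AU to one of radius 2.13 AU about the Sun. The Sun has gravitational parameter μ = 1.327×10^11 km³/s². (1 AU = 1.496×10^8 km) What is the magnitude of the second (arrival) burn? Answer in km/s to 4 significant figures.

Δv₂ = 9.241 km/s

In km: r₁ = 0.375 × 1.496×10^8 = 5.610×10^7 km; r₂ = 2.13 × 1.496×10^8 = 3.18648×10^8 km.
Transfer-ellipse semi-major axis a_t = (r₁ + r₂)/2 = (5.610×10^7 + 3.18648×10^8)/2 = 1.87374×10^8 km.
On the circular orbit at r = 3.18648×10^8 km, v_c = √(μ/r) = 20.407 km/s.
Transfer-orbit speed at the same r (vis-viva, a = a_t): v_t = √[μ(2/r − 1/a_t)] = 11.166 km/s.
Δv₂ = |v_t − v_c| = |11.166 − 20.407| = 9.241 km/s.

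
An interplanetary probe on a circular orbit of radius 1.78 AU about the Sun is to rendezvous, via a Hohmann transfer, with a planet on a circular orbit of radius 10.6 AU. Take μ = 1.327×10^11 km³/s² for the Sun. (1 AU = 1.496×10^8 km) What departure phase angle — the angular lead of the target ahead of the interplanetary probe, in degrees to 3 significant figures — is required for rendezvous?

In km: r₁ = 1.78 × 1.496×10^8 = 2.66288×10^8 km; r₂ = 10.6 × 1.496×10^8 = 1.58576×10^9 km.
Transfer-ellipse semi-major axis a_t = (r₁ + r₂)/2 = (2.66288×10^8 + 1.58576×10^9)/2 = 9.26024×10^8 km.
Transfer time t = π√(a_t³/μ) = 2.430×10^8 s.
The target's mean motion on its circular orbit is ω₂ = √(μ/r₂³) = 5.769×10^-9 rad/s.
Angle swept by the target during transfer: ω₂·t = 1.4019 rad = 80.32°.
The interplanetary probe traverses 180° on the transfer ellipse, so the target must lead by 180° − 80.32° = 99.7°.

φ = 99.7°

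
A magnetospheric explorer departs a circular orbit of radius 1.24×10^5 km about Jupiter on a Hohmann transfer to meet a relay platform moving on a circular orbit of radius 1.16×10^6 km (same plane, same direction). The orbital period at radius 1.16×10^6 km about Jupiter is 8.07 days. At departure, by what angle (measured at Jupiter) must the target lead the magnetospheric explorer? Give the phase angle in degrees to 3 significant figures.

φ = 106°

From Kepler's third law T² = 4π²r³/μ at r = 1.16×10^6 km, T = 8.07 days = 8.07 × 86400 s = 6.97248×10^5 s: μ = 4π²r³/T² = 1.26753×10^8 km³/s².
Transfer-ellipse semi-major axis a_t = (r₁ + r₂)/2 = (1.240×10^5 + 1.160×10^6)/2 = 6.420×10^5 km.
The half-period of the transfer ellipse is t = π√(a_t³/μ) = 1.4354×10^5 s.
Target angular speed ω₂ = √(μ/r₂³) = 9.0114×10^-6 rad/s.
Angle swept by the target during transfer: ω₂·t = 1.2935 rad = 74.11°.
Arrival is 180° from departure on the ellipse, so φ = 180° − 74.11° = 106°.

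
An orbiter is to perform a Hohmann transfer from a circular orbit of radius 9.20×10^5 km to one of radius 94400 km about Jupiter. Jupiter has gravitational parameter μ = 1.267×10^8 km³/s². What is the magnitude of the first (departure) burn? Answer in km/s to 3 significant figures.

Δv₁ = 6.67 km/s

Transfer-ellipse semi-major axis a_t = (r₁ + r₂)/2 = (9.200×10^5 + 94400)/2 = 5.072×10^5 km.
On the circular orbit at r = 9.200×10^5 km, v_c = √(μ/r) = 11.73531 km/s.
Vis-viva on the transfer ellipse at r = 9.200×10^5 km gives v_t = √[μ(2/r − 1/a_t)] = 5.062800 km/s.
Δv₁ = |v_t − v_c| = |5.062800 − 11.73531| = 6.673 km/s.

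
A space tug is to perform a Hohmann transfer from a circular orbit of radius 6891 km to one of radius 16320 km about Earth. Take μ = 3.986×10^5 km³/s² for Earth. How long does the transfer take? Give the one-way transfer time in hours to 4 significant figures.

t = 1.728 hours

Semi-major axis of the transfer orbit: a_t = (6891 + 16320)/2 = 11605.5 km.
Transfer time t = π√(a_t³/μ) = π√((11605.5)³ / 3.986×10^5) = 6221 s.
Converting: 6221 s ÷ 3600 s/hour = 1.728 hours.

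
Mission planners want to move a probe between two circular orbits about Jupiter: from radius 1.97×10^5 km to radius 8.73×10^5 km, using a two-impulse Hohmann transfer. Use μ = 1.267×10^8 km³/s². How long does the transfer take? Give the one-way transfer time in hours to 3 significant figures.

Semi-major axis of the transfer orbit: a_t = (1.970×10^5 + 8.730×10^5)/2 = 5.350×10^5 km.
Half the transfer-orbit period gives t = π√(a_t³/μ) = 1.092×10^5 s.
Converting: 1.092×10^5 s ÷ 3600 s/hour = 30.3 hours.

t = 30.3 hours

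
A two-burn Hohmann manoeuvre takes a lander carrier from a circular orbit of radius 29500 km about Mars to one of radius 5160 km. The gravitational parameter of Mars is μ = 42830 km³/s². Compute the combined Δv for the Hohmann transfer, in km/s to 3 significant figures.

Semi-major axis of the transfer orbit: a_t = (29500 + 5160)/2 = 17330 km.
Circular speed at r₁: v₁ = √(μ/r₁) = √(42830/29500) = 1.2049 km/s.
On the transfer ellipse at r₁, v² = μ(2/r − 1/a) gives v_a = √[μ(2/r₁ − 1/a_t)] = 0.65749 km/s.
First burn Δv₁ = |v_a − v₁| = 0.5474 km/s.
At r₂, v₂ = √(μ/r₂) = 2.8810 km/s.
Transfer-orbit speed at r₂: v_p = √[μ(2/r₂ − 1/a_t)] = 3.7589 km/s.
Second burn Δv₂ = |v₂ − v_p| = 0.8779 km/s.
Total Δv = Δv₁ + Δv₂ = 1.425 km/s.

Δv = 1.43 km/s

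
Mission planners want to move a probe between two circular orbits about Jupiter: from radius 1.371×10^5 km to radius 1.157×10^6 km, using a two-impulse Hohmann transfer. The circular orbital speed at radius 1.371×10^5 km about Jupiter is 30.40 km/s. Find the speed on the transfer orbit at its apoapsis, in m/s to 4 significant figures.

From the circular-orbit relation v² = μ/r at r = 1.371×10^5 km: μ = v²r = (30.40)² × 1.371×10^5 = 1.26702×10^8 km³/s².
The Hohmann ellipse has a_t = (r₁ + r₂)/2 = 6.4705×10^5 km.
The apoapsis of the transfer ellipse is at r = 1.157×10^6 km.
Applying v² = μ(2/r − 1/a_t): v = 4.817 km/s.

v = 4817 m/s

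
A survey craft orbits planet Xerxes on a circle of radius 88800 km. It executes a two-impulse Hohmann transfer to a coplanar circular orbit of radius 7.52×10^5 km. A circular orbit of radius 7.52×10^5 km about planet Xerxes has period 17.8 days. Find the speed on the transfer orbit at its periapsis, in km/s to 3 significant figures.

From Kepler's third law T² = 4π²r³/μ at r = 7.52×10^5 km, T = 17.8 days = 17.8 × 86400 s = 1.53792×10^6 s: μ = 4π²r³/T² = 7.09816×10^6 km³/s².
Semi-major axis of the transfer orbit: a_t = (88800 + 7.520×10^5)/2 = 4.204×10^5 km.
At periapsis, r = 88800 km.
Applying v² = μ(2/r − 1/a_t): v = 11.96 km/s.

v = 12.0 km/s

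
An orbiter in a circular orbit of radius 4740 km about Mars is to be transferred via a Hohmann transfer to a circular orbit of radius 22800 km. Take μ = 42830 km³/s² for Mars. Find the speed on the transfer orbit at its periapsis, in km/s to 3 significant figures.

Transfer-ellipse semi-major axis a_t = (r₁ + r₂)/2 = (4740 + 22800)/2 = 13770 km.
The periapsis of the transfer ellipse is at r = 4740 km.
Vis-viva: v = √[μ(2/r − 1/a_t)] = √[42830 × (2/4740 − 1/13770)] = 3.868 km/s.

v = 3.87 km/s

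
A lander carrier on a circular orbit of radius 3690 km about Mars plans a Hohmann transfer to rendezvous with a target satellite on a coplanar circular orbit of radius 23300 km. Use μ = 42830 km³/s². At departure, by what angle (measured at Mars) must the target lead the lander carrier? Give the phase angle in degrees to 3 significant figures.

φ = 101°

Transfer-ellipse semi-major axis a_t = (r₁ + r₂)/2 = (3690 + 23300)/2 = 13495 km.
Transfer time t = π√(a_t³/μ) = 23798 s.
The target's mean motion on its circular orbit is ω₂ = √(μ/r₂³) = 5.8189×10^-5 rad/s.
Angle swept by the target during transfer: ω₂·t = 1.3848 rad = 79.34°.
The lander carrier traverses 180° on the transfer ellipse, so the target must lead by 180° − 79.34° = 101°.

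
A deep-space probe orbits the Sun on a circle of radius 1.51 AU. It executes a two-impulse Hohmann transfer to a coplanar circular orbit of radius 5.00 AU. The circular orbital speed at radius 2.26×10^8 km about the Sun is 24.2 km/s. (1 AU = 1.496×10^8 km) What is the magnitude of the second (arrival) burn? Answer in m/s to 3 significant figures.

Δv₂ = 4240 m/s

From the circular-orbit relation v² = μ/r at r = 2.26×10^8 km: μ = v²r = (24.2)² × 2.26×10^8 = 1.32355×10^11 km³/s².
In km: r₁ = 1.51 × 1.496×10^8 = 2.25896×10^8 km; r₂ = 5.00 × 1.496×10^8 = 7.480×10^8 km.
The Hohmann ellipse has a_t = (r₁ + r₂)/2 = 4.86948×10^8 km.
Circular speed at r = 7.480×10^8 km: v_c = √(μ/r) = 13.302 km/s.
Transfer-orbit speed at the same r (vis-viva, a = a_t): v_t = √[μ(2/r − 1/a_t)] = 9.0601 km/s.
Δv₂ = |v_t − v_c| = |9.0601 − 13.302| = 4.242 km/s.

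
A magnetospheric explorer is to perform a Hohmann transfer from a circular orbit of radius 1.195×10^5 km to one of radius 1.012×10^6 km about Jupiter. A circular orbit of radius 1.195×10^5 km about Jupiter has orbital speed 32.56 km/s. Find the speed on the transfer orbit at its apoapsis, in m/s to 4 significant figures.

v = 5142 m/s

From the circular-orbit relation v² = μ/r at r = 1.195×10^5 km: μ = v²r = (32.56)² × 1.195×10^5 = 1.26688×10^8 km³/s².
Semi-major axis of the transfer orbit: a_t = (1.195×10^5 + 1.012×10^6)/2 = 5.6575×10^5 km.
At apoapsis, r = 1.012×10^6 km.
From the vis-viva equation, v = √[μ(2/r − 1/a_t)] = 5.142 km/s.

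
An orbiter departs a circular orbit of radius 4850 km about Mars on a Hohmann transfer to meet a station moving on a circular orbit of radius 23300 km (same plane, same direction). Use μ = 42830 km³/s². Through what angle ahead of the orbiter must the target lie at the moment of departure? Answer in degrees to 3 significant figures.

φ = 95.5°

Transfer-ellipse semi-major axis a_t = (r₁ + r₂)/2 = (4850 + 23300)/2 = 14075 km.
Transfer time t = π√(a_t³/μ) = 25350 s.
Target angular speed ω₂ = √(μ/r₂³) = 5.819×10^-5 rad/s.
Angle swept by the target during transfer: ω₂·t = 1.475 rad = 84.51°.
The orbiter traverses 180° on the transfer ellipse, so the target must lead by 180° − 84.51° = 95.5°.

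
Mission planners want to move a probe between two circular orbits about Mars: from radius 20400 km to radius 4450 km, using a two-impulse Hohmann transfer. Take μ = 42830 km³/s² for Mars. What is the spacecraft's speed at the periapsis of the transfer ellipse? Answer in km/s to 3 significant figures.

The Hohmann ellipse has a_t = (r₁ + r₂)/2 = 12425 km.
At periapsis, r = 4450 km.
From the vis-viva equation, v = √[μ(2/r − 1/a_t)] = 3.975 km/s.

v = 3.98 km/s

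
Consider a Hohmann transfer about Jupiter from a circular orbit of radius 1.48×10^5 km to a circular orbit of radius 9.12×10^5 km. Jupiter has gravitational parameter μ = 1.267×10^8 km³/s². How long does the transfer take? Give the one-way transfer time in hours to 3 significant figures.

Semi-major axis of the transfer orbit: a_t = (1.480×10^5 + 9.120×10^5)/2 = 5.300×10^5 km.
By Kepler's third law the transfer-orbit period is T = 2π√(a_t³/μ), so t = T/2 = 1.077×10^5 s.
Converting: 1.077×10^5 s ÷ 3600 s/hour = 29.9 hours.

t = 29.9 hours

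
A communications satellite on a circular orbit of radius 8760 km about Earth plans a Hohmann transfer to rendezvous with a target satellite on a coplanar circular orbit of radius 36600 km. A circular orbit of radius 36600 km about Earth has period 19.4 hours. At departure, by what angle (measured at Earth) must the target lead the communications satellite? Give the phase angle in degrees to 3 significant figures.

From Kepler's third law T² = 4π²r³/μ at r = 36600 km, T = 19.4 hours = 19.4 × 3600 s = 69840 s: μ = 4π²r³/T² = 3.96821×10^5 km³/s².
Semi-major axis of the transfer orbit: a_t = (8760 + 36600)/2 = 22680 km.
Transfer time t = π√(a_t³/μ) = 17034.0 s.
The target's mean motion on its circular orbit is ω₂ = √(μ/r₂³) = 8.99654×10^-5 rad/s.
Angle swept by the target during transfer: ω₂·t = 1.53247 rad = 87.80°.
Arrival is 180° from departure on the ellipse, so φ = 180° − 87.80° = 92.2°.

φ = 92.2°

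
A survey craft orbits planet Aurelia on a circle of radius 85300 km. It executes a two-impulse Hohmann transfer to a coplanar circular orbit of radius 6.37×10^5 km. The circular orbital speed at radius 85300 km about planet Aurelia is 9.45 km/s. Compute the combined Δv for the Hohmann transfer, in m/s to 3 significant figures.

From the circular-orbit relation v² = μ/r at r = 85300 km: μ = v²r = (9.45)² × 85300 = 7.61750×10^6 km³/s².
Semi-major axis of the transfer orbit: a_t = (85300 + 6.370×10^5)/2 = 3.6115×10^5 km.
Circular speed at r₁: v₁ = √(μ/r₁) = √(7.61750×10^6/85300) = 9.45000 km/s.
On the transfer ellipse at r₁, vis-viva equation gives v_p = √[μ(2/r₁ − 1/a_t)] = 12.5504 km/s.
First burn Δv₁ = |v_p − v₁| = 3.1004 km/s.
Circular speed at r₂: v₂ = √(μ/r₂) = 3.4581 km/s.
Transfer-orbit speed at r₂: v_a = √[μ(2/r₂ − 1/a_t)] = 1.6806 km/s.
Second burn Δv₂ = |v₂ − v_a| = 1.7775 km/s.
Δv = Δv₁ + Δv₂ = 3.1004 + 1.7775 = 4.878 km/s.

Δv = 4880 m/s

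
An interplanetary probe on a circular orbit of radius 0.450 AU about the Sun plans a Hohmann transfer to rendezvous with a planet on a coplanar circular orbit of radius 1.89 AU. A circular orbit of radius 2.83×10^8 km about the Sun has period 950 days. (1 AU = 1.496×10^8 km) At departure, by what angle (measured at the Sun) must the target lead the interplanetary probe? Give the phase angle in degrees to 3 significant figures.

From Kepler's third law T² = 4π²r³/μ at r = 2.83×10^8 km, T = 950 days = 950 × 86400 s = 8.208×10^7 s: μ = 4π²r³/T² = 1.32814×10^11 km³/s².
In km: r₁ = 0.450 × 1.496×10^8 = 6.732×10^7 km; r₂ = 1.89 × 1.496×10^8 = 2.82744×10^8 km.
The Hohmann ellipse has a_t = (r₁ + r₂)/2 = 1.75032×10^8 km.
Transfer time t = π√(a_t³/μ) = 1.9962×10^7 s.
Target angular speed ω₂ = √(μ/r₂³) = 7.6654×10^-8 rad/s.
Angle swept by the target during transfer: ω₂·t = 1.5302 rad = 87.67°.
The interplanetary probe traverses 180° on the transfer ellipse, so the target must lead by 180° − 87.67° = 92.3°.

φ = 92.3°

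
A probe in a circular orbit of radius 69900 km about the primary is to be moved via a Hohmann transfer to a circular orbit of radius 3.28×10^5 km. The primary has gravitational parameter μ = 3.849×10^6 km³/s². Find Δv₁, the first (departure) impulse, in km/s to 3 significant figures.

The Hohmann ellipse has a_t = (r₁ + r₂)/2 = 1.9895×10^5 km.
On the circular orbit at r = 69900 km, v_c = √(μ/r) = 7.421 km/s.
Vis-viva on the transfer ellipse at r = 69900 km gives v_t = √[μ(2/r − 1/a_t)] = 9.528 km/s.
Δv₁ = |v_t − v_c| = |9.528 − 7.421| = 2.107 km/s.

Δv₁ = 2.11 km/s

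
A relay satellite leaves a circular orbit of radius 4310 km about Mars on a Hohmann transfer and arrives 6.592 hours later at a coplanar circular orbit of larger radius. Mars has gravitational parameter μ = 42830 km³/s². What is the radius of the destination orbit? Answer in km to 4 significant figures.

Transfer time t = 6.592 hours = 23731.2 s, and t = π√(a_t³/μ).
So a_t = (μ t²/π²)^(1/3) = (42830 × (23731.2)² / π²)^(1/3) = 13470 km.
Since a_t = (r₁ + r₂)/2, r₂ = 2a_t − r₁ = 2×13470 − 4310 = 22630 km.

r₂ = 22630 km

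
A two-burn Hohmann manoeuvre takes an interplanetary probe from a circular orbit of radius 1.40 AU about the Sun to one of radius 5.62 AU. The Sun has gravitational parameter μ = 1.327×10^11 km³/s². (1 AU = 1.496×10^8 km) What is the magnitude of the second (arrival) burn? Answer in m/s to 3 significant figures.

In km: r₁ = 1.40 × 1.496×10^8 = 2.0944×10^8 km; r₂ = 5.62 × 1.496×10^8 = 8.40752×10^8 km.
Transfer-ellipse semi-major axis a_t = (r₁ + r₂)/2 = (2.0944×10^8 + 8.40752×10^8)/2 = 5.25096×10^8 km.
Circular speed at r = 8.40752×10^8 km: v_c = √(μ/r) = 12.563 km/s.
Vis-viva on the transfer ellipse at r = 8.40752×10^8 km gives v_t = √[μ(2/r − 1/a_t)] = 7.9344 km/s.
Δv₂ = |v_t − v_c| = |7.9344 − 12.563| = 4.629 km/s.

Δv₂ = 4630 m/s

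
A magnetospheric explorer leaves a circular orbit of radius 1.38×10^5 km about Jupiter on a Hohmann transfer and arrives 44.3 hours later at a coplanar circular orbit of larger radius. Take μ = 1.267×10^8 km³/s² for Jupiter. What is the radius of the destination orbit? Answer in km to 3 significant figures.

Transfer time t = 44.3 hours = 1.5948×10^5 s, and t = π√(a_t³/μ).
So a_t = (μ t²/π²)^(1/3) = (1.267×10^8 × (1.5948×10^5)² / π²)^(1/3) = 6.8859×10^5 km.
Since a_t = (r₁ + r₂)/2, r₂ = 2a_t − r₁ = 2×6.8859×10^5 − 1.380×10^5 = 1.23918×10^6 km.

r₂ = 1.24×10^6 km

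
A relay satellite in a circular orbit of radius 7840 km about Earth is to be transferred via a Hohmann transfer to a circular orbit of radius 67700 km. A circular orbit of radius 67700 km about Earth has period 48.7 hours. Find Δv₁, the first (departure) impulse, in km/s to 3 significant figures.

Δv₁ = 2.42 km/s

From Kepler's third law T² = 4π²r³/μ at r = 67700 km, T = 48.7 hours = 48.7 × 3600 s = 1.7532×10^5 s: μ = 4π²r³/T² = 3.98532×10^5 km³/s².
The Hohmann ellipse has a_t = (r₁ + r₂)/2 = 37770 km.
On the circular orbit at r = 7840 km, v_c = √(μ/r) = 7.1297 km/s.
Vis-viva on the transfer ellipse at r = 7840 km gives v_t = √[μ(2/r − 1/a_t)] = 9.5454 km/s.
Δv₁ = |v_t − v_c| = |9.5454 − 7.1297| = 2.416 km/s.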